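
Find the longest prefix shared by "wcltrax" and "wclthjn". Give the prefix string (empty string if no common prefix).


String 1: 'wcltrax'
String 2: 'wclthjn'
Compare position by position:
pos 0: 'w' vs 'w' match
pos 1: 'c' vs 'c' match
pos 2: 'l' vs 'l' match
pos 3: 't' vs 't' match
pos 4: 'r' vs 'h' differ -> stop
Longest common prefix: "wclt" (length 4)


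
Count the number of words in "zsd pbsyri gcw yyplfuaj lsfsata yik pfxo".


Input string: 'zsd pbsyri gcw yyplfuaj lsfsata yik pfxo'
Operation: split by spaces
Words found: 'zsd', 'pbsyri', 'gcw', 'yyplfuaj', 'lsfsata', 'yik', 'pfxo'
Word count: 7


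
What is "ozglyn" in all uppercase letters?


Input string: 'ozglyn'
Operation: convert each letter to uppercase
Mapping: 'o'->'O', 'z'->'Z', 'g'->'G', 'l'->'L', 'y'->'Y', 'n'->'N'
Result: OZGLYN


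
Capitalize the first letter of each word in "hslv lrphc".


Input string: 'hslv lrphc'
Operation: capitalize first letter of each word
Word transformations: 'hslv'->'Hslv', 'lrphc'->'Lrphc'
Result: Hslv Lrphc


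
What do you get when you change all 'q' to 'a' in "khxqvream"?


Input string: 'khxqvream'
Operation: replace 'q' with 'a'
Positions of 'q': 3
After replacement: khxavream


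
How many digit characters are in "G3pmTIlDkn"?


Input string: 'G3pmTIlDkn'
Operation: count digit characters (0-9)
Scan: 'G', '3'(digit), 'p', 'm', 'T', 'I', 'l', 'D', 'k', 'n'
Digits found: 1
Result: 1


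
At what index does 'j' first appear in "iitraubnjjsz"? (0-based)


Input string: 'iitraubnjjsz'
Target: 'j'
Scanning left to right: s[0]='i', s[1]='i', s[2]='t', s[3]='r', s[4]='a', s[5]='u', s[6]='b', s[7]='n', s[8]='j'
First match at index: 8


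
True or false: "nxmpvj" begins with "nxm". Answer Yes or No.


Input string: 'nxmpvj'
Prefix to check: 'nxm'
First 3 characters of input: 'nxm'
Match: True
Result: Yes


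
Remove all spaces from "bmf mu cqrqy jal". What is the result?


Input string: 'bmf mu cqrqy jal'
Operation: remove all spaces
Words: 'bmf', 'mu', 'cqrqy', 'jal'
Join without spaces: bmfmucqrqyjal


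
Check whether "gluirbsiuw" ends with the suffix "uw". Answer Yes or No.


Input string: 'gluirbsiuw'
Suffix to check: 'uw'
Last 2 characters of input: 'uw'
Match: True
Result: Yes


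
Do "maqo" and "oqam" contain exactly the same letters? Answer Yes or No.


String 1: 'maqo' -> sorted: 'amoq'
String 2: 'oqam' -> sorted: 'amoq'
Compare sorted forms: 'amoq' == 'amoq'
Anagram: Yes


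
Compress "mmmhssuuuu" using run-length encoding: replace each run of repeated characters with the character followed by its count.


Input: 'mmmhssuuuu'
Operation: identify consecutive runs
Runs: 'mmm' -> m3, 'h' -> h1, 'ss' -> s2, 'uuuu' -> u4
Encoded: m3h1s2u4


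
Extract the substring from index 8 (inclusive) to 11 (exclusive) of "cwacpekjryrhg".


Input string: 'cwacpekjryrhg'
Operation: slice [8:11]
Extract characters: s[8]='r', s[9]='y', s[10]='r'
Result: ryr


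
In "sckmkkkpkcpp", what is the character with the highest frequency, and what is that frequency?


Input: 'sckmkkkpkcpp'
Operation: tally each character
Counts: 'c':2, 'k':5, 'm':1, 'p':3, 's':1
Maximum: 'k' appears 5 times


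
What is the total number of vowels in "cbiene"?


Input string: 'cbiene'
Operation: count vowels (a, e, i, o, u)
Scan: s[0]='c', s[1]='b', s[2]='i' (vowel), s[3]='e' (vowel), s[4]='n', s[5]='e' (vowel)
Vowels found: 3
Result: 3


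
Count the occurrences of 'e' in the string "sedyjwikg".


Input string: 'sedyjwikg'
Target character: 'e'
Scan each position: s[1]='e'
Matches found at indices: 1
Total: 1


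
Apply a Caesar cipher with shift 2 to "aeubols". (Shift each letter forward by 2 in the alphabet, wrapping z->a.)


Input: 'aeubols', shift = 2
Operation: for each letter, (position + 2) mod 26
Mapping: 'a'(0+2=2)->'c', 'e'(4+2=6)->'g', 'u'(20+2=22)->'w', 'b'(1+2=3)->'d', 'o'(14+2=16)->'q', 'l'(11+2=13)->'n', 's'(18+2=20)->'u'
Result: cgwdqnu


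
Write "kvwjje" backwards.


Input string: 'kvwjje'
Operation: reverse character order
Original order: 'k' -> 'v' -> 'w' -> 'j' -> 'j' -> 'e'
Reversed order: 'e' -> 'j' -> 'j' -> 'w' -> 'v' -> 'k'
Result: ejjwvk


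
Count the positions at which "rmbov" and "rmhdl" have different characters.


String 1: 'rmbov'
String 2: 'rmhdl'
Compare each position: pos 0: 'r'=='r', pos 1: 'm'=='m', pos 2: 'b'!='h', pos 3: 'o'!='d', pos 4: 'v'!='l'
Differing positions: 3
Hamming distance: 3


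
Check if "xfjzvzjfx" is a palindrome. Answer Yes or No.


Input string: 'xfjzvzjfx'
Reversed: 'xfjzvzjfx'
Compare pairs: s[0]='x' vs s[8]='x' (match), s[1]='f' vs s[7]='f' (match), s[2]='j' vs s[6]='j' (match), s[3]='z' vs s[5]='z' (match)
Palindrome: Yes


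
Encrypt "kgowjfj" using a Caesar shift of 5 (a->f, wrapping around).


Input: 'kgowjfj', shift = 5
Operation: for each letter, (position + 5) mod 26
Mapping: 'k'(10+5=15)->'p', 'g'(6+5=11)->'l', 'o'(14+5=19)->'t', 'w'(22+5=27, 27 mod 26=1)->'b', 'j'(9+5=14)->'o', 'f'(5+5=10)->'k', 'j'(9+5=14)->'o'
Result: pltboko


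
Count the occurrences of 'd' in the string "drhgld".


Input string: 'drhgld'
Target character: 'd'
Scan each position: s[0]='d', s[5]='d'
Matches found at indices: 0, 5
Total: 2


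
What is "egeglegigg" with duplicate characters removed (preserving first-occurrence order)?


Input: 'egeglegigg'
Operation: keep first occurrence of each character
Scan: s[0]='e' new -> keep; s[1]='g' new -> keep; s[2]='e' seen -> skip; s[3]='g' seen -> skip; s[4]='l' new -> keep; s[5]='e' seen -> skip; s[6]='g' seen -> skip; s[7]='i' new -> keep; s[8]='g' seen -> skip; s[9]='g' seen -> skip
Result: egli


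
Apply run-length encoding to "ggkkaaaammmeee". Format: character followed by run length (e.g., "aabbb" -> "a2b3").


Input: 'ggkkaaaammmeee'
Operation: identify consecutive runs
Runs: 'gg' -> g2, 'kk' -> k2, 'aaaa' -> a4, 'mmm' -> m3, 'eee' -> e3
Encoded: g2k2a4m3e3


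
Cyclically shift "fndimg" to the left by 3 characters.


Input: 'fndimg', shift = 3
Operation: split at index 3 and swap parts
Front part s[0:3] = 'fnd'
Back part s[3:] = 'img'
Rotated = back + front = 'img' + 'fnd'
Result: imgfnd


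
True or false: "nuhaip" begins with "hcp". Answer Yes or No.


Input string: 'nuhaip'
Prefix to check: 'hcp'
First 3 characters of input: 'nuh'
Match: False
Result: No


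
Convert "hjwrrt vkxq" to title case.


Input string: 'hjwrrt vkxq'
Operation: capitalize first letter of each word
Word transformations: 'hjwrrt'->'Hjwrrt', 'vkxq'->'Vkxq'
Result: Hjwrrt Vkxq


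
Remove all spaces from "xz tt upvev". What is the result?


Input string: 'xz tt upvev'
Operation: remove all spaces
Words: 'xz', 'tt', 'upvev'
Join without spaces: xzttupvev


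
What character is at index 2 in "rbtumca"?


Input string: 'rbtumca'
Operation: get character at index 2
Index mapping: s[0]='r', s[1]='b', s[2]='t'
Result: 't'


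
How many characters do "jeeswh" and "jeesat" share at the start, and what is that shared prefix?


String 1: 'jeeswh'
String 2: 'jeesat'
Compare position by position:
pos 0: 'j' vs 'j' match
pos 1: 'e' vs 'e' match
pos 2: 'e' vs 'e' match
pos 3: 's' vs 's' match
pos 4: 'w' vs 'a' differ -> stop
Longest common prefix: "jees" (length 4)


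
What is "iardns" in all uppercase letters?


Input string: 'iardns'
Operation: convert each letter to uppercase
Mapping: 'i'->'I', 'a'->'A', 'r'->'R', 'd'->'D', 'n'->'N', 's'->'S'
Result: IARDNS


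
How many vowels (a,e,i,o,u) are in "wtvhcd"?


Input string: 'wtvhcd'
Operation: count vowels (a, e, i, o, u)
Scan: s[0]='w', s[1]='t', s[2]='v', s[3]='h', s[4]='c', s[5]='d'
Vowels found: 0
Result: 0


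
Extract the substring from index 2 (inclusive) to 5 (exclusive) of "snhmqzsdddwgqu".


Input string: 'snhmqzsdddwgqu'
Operation: slice [2:5]
Extract characters: s[2]='h', s[3]='m', s[4]='q'
Result: hmq


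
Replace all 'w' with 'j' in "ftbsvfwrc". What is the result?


Input string: 'ftbsvfwrc'
Operation: replace 'w' with 'j'
Positions of 'w': 6
After replacement: ftbsvfjrc


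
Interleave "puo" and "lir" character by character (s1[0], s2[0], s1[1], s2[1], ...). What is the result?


String 1: 'puo'
String 2: 'lir'
Operation: alternate characters
Pairs: 'p'+'l', 'u'+'i', 'o'+'r'
Result: pluior


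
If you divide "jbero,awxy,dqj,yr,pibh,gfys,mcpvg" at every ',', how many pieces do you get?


Input string: 'jbero,awxy,dqj,yr,pibh,gfys,mcpvg'
Delimiter: ','
Split result: 'jbero', 'awxy', 'dqj', 'yr', 'pibh', 'gfys', 'mcpvg'
Number of parts: 7


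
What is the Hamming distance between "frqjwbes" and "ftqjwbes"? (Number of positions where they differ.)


String 1: 'frqjwbes'
String 2: 'ftqjwbes'
Compare each position: pos 0: 'f'=='f', pos 1: 'r'!='t', pos 2: 'q'=='q', pos 3: 'j'=='j', pos 4: 'w'=='w', pos 5: 'b'=='b', pos 6: 'e'=='e', pos 7: 's'=='s'
Differing positions: 1
Hamming distance: 1


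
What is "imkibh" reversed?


Input string: 'imkibh'
Operation: reverse character order
Original order: 'i' -> 'm' -> 'k' -> 'i' -> 'b' -> 'h'
Reversed order: 'h' -> 'b' -> 'i' -> 'k' -> 'm' -> 'i'
Result: hbikmi


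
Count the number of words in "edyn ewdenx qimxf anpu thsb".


Input string: 'edyn ewdenx qimxf anpu thsb'
Operation: split by spaces
Words found: 'edyn', 'ewdenx', 'qimxf', 'anpu', 'thsb'
Word count: 5


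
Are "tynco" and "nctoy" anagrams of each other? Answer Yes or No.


String 1: 'tynco' -> sorted: 'cnoty'
String 2: 'nctoy' -> sorted: 'cnoty'
Compare sorted forms: 'cnoty' == 'cnoty'
Anagram: Yes


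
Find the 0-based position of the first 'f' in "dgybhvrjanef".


Input string: 'dgybhvrjanef'
Target: 'f'
Scanning left to right: s[0]='d', s[1]='g', s[2]='y', s[3]='b', s[4]='h', s[5]='v', s[6]='r', s[7]='j', s[8]='a', s[9]='n', s[10]='e', s[11]='f'
First match at index: 11


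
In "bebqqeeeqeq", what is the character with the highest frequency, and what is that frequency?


Input: 'bebqqeeeqeq'
Operation: tally each character
Counts: 'b':2, 'e':5, 'q':4
Maximum: 'e' appears 5 times


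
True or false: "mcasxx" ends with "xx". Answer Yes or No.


Input string: 'mcasxx'
Suffix to check: 'xx'
Last 2 characters of input: 'xx'
Match: True
Result: Yes


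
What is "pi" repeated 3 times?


Input string: 'pi'
Operation: repeat 3 times
Concatenation: 'pi' + 'pi' + 'pi'
Result: pipipi


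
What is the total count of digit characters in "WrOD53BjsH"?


Input string: 'WrOD53BjsH'
Operation: count digit characters (0-9)
Scan: 'W', 'r', 'O', 'D', '5'(digit), '3'(digit), 'B', 'j', 's', 'H'
Digits found: 2
Result: 2


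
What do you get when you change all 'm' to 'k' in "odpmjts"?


Input string: 'odpmjts'
Operation: replace 'm' with 'k'
Positions of 'm': 3
After replacement: odpkjts


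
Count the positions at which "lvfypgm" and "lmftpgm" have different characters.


String 1: 'lvfypgm'
String 2: 'lmftpgm'
Compare each position: pos 0: 'l'=='l', pos 1: 'v'!='m', pos 2: 'f'=='f', pos 3: 'y'!='t', pos 4: 'p'=='p', pos 5: 'g'=='g', pos 6: 'm'=='m'
Differing positions: 2
Hamming distance: 2


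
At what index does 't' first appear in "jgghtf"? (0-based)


Input string: 'jgghtf'
Target: 't'
Scanning left to right: s[0]='j', s[1]='g', s[2]='g', s[3]='h', s[4]='t'
First match at index: 4


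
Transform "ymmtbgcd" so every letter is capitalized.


Input string: 'ymmtbgcd'
Operation: convert each letter to uppercase
Mapping: 'y'->'Y', 'm'->'M', 'm'->'M', 't'->'T', 'b'->'B', 'g'->'G', 'c'->'C', 'd'->'D'
Result: YMMTBGCD


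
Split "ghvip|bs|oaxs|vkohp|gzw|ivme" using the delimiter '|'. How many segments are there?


Input string: 'ghvip|bs|oaxs|vkohp|gzw|ivme'
Delimiter: '|'
Split result: 'ghvip', 'bs', 'oaxs', 'vkohp', 'gzw', 'ivme'
Number of parts: 6


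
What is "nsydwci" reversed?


Input string: 'nsydwci'
Operation: reverse character order
Original order: 'n' -> 's' -> 'y' -> 'd' -> 'w' -> 'c' -> 'i'
Reversed order: 'i' -> 'c' -> 'w' -> 'd' -> 'y' -> 's' -> 'n'
Result: icwdysn


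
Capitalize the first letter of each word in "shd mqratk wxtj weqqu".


Input string: 'shd mqratk wxtj weqqu'
Operation: capitalize first letter of each word
Word transformations: 'shd'->'Shd', 'mqratk'->'Mqratk', 'wxtj'->'Wxtj', 'weqqu'->'Weqqu'
Result: Shd Mqratk Wxtj Weqqu


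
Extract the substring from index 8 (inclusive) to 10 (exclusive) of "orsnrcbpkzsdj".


Input string: 'orsnrcbpkzsdj'
Operation: slice [8:10]
Extract characters: s[8]='k', s[9]='z'
Result: kz


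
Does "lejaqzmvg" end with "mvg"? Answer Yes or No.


Input string: 'lejaqzmvg'
Suffix to check: 'mvg'
Last 3 characters of input: 'mvg'
Match: True
Result: Yes


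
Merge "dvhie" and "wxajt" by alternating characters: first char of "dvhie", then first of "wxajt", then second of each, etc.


String 1: 'dvhie'
String 2: 'wxajt'
Operation: alternate characters
Pairs: 'd'+'w', 'v'+'x', 'h'+'a', 'i'+'j', 'e'+'t'
Result: dwvxhaijet


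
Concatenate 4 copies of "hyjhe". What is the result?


Input string: 'hyjhe'
Operation: repeat 4 times
Concatenation: 'hyjhe' + 'hyjhe' + 'hyjhe' + 'hyjhe'
Result: hyjhehyjhehyjhehyjhe


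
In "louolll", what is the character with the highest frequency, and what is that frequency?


Input: 'louolll'
Operation: tally each character
Counts: 'l':4, 'o':2, 'u':1
Maximum: 'l' appears 4 times


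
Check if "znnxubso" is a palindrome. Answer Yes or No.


Input string: 'znnxubso'
Reversed: 'osbuxnnz'
Compare pairs: s[0]='z' vs s[7]='o' (mismatch), s[1]='n' vs s[6]='s' (mismatch), s[2]='n' vs s[5]='b' (mismatch), s[3]='x' vs s[4]='u' (mismatch)
Palindrome: No


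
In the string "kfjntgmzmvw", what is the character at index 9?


Input string: 'kfjntgmzmvw'
Operation: get character at index 9
Index mapping: s[0]='k', s[1]='f', s[2]='j', s[3]='n', s[4]='t', s[5]='g', s[6]='m', s[7]='z', s[8]='m', s[9]='v'
Result: 'v'


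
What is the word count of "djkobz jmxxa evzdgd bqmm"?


Input string: 'djkobz jmxxa evzdgd bqmm'
Operation: split by spaces
Words found: 'djkobz', 'jmxxa', 'evzdgd', 'bqmm'
Word count: 4


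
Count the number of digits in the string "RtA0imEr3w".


Input string: 'RtA0imEr3w'
Operation: count digit characters (0-9)
Scan: 'R', 't', 'A', '0'(digit), 'i', 'm', 'E', 'r', '3'(digit), 'w'
Digits found: 2
Result: 2


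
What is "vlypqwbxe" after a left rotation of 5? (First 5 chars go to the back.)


Input: 'vlypqwbxe', shift = 5
Operation: split at index 5 and swap parts
Front part s[0:5] = 'vlypq'
Back part s[5:] = 'wbxe'
Rotated = back + front = 'wbxe' + 'vlypq'
Result: wbxevlypq


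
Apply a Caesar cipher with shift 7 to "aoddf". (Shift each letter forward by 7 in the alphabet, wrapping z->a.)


Input: 'aoddf', shift = 7
Operation: for each letter, (position + 7) mod 26
Mapping: 'a'(0+7=7)->'h', 'o'(14+7=21)->'v', 'd'(3+7=10)->'k', 'd'(3+7=10)->'k', 'f'(5+7=12)->'m'
Result: hvkkm


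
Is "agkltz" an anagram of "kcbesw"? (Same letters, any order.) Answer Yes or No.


String 1: 'kcbesw' -> sorted: 'bceksw'
String 2: 'agkltz' -> sorted: 'agkltz'
Compare sorted forms: 'bceksw' != 'agkltz'
Anagram: No


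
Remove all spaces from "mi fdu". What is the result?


Input string: 'mi fdu'
Operation: remove all spaces
Words: 'mi', 'fdu'
Join without spaces: mifdu


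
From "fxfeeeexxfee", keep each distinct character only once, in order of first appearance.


Input: 'fxfeeeexxfee'
Operation: keep first occurrence of each character
Scan: s[0]='f' new -> keep; s[1]='x' new -> keep; s[2]='f' seen -> skip; s[3]='e' new -> keep; s[4]='e' seen -> skip; s[5]='e' seen -> skip; s[6]='e' seen -> skip; s[7]='x' seen -> skip; s[8]='x' seen -> skip; s[9]='f' seen -> skip; s[10]='e' seen -> skip; s[11]='e' seen -> skip
Result: fxe


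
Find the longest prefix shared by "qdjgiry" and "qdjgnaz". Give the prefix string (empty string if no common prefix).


String 1: 'qdjgiry'
String 2: 'qdjgnaz'
Compare position by position:
pos 0: 'q' vs 'q' match
pos 1: 'd' vs 'd' match
pos 2: 'j' vs 'j' match
pos 3: 'g' vs 'g' match
pos 4: 'i' vs 'n' differ -> stop
Longest common prefix: "qdjg" (length 4)


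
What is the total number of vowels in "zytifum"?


Input string: 'zytifum'
Operation: count vowels (a, e, i, o, u)
Scan: s[0]='z', s[1]='y', s[2]='t', s[3]='i' (vowel), s[4]='f', s[5]='u' (vowel), s[6]='m'
Vowels found: 2
Result: 2


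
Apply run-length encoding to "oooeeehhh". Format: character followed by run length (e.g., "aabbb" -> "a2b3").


Input: 'oooeeehhh'
Operation: identify consecutive runs
Runs: 'ooo' -> o3, 'eee' -> e3, 'hhh' -> h3
Encoded: o3e3h3


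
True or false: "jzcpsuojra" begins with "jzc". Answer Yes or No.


Input string: 'jzcpsuojra'
Prefix to check: 'jzc'
First 3 characters of input: 'jzc'
Match: True
Result: Yes


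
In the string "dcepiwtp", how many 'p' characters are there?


Input string: 'dcepiwtp'
Target character: 'p'
Scan each position: s[3]='p', s[7]='p'
Matches found at indices: 3, 7
Total: 2


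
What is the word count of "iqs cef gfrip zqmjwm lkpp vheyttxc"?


Input string: 'iqs cef gfrip zqmjwm lkpp vheyttxc'
Operation: split by spaces
Words found: 'iqs', 'cef', 'gfrip', 'zqmjwm', 'lkpp', 'vheyttxc'
Word count: 6


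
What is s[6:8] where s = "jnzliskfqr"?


Input string: 'jnzliskfqr'
Operation: slice [6:8]
Extract characters: s[6]='k', s[7]='f'
Result: kf


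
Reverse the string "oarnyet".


Input string: 'oarnyet'
Operation: reverse character order
Original order: 'o' -> 'a' -> 'r' -> 'n' -> 'y' -> 'e' -> 't'
Reversed order: 't' -> 'e' -> 'y' -> 'n' -> 'r' -> 'a' -> 'o'
Result: teynrao


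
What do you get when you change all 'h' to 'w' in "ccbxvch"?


Input string: 'ccbxvch'
Operation: replace 'h' with 'w'
Positions of 'h': 6
After replacement: ccbxvcw


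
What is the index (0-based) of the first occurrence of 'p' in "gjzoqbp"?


Input string: 'gjzoqbp'
Target: 'p'
Scanning left to right: s[0]='g', s[1]='j', s[2]='z', s[3]='o', s[4]='q', s[5]='b', s[6]='p'
First match at index: 6


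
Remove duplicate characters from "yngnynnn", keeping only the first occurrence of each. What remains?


Input: 'yngnynnn'
Operation: keep first occurrence of each character
Scan: s[0]='y' new -> keep; s[1]='n' new -> keep; s[2]='g' new -> keep; s[3]='n' seen -> skip; s[4]='y' seen -> skip; s[5]='n' seen -> skip; s[6]='n' seen -> skip; s[7]='n' seen -> skip
Result: yng


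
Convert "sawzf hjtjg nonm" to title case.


Input string: 'sawzf hjtjg nonm'
Operation: capitalize first letter of each word
Word transformations: 'sawzf'->'Sawzf', 'hjtjg'->'Hjtjg', 'nonm'->'Nonm'
Result: Sawzf Hjtjg Nonm


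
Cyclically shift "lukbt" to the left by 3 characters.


Input: 'lukbt', shift = 3
Operation: split at index 3 and swap parts
Front part s[0:3] = 'luk'
Back part s[3:] = 'bt'
Rotated = back + front = 'bt' + 'luk'
Result: btluk


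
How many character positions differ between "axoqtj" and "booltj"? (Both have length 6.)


String 1: 'axoqtj'
String 2: 'booltj'
Compare each position: pos 0: 'a'!='b', pos 1: 'x'!='o', pos 2: 'o'=='o', pos 3: 'q'!='l', pos 4: 't'=='t', pos 5: 'j'=='j'
Differing positions: 3
Hamming distance: 3


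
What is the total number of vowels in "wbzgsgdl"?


Input string: 'wbzgsgdl'
Operation: count vowels (a, e, i, o, u)
Scan: s[0]='w', s[1]='b', s[2]='z', s[3]='g', s[4]='s', s[5]='g', s[6]='d', s[7]='l'
Vowels found: 0
Result: 0


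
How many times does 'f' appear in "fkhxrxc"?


Input string: 'fkhxrxc'
Target character: 'f'
Scan each position: s[0]='f'
Matches found at indices: 0
Total: 1


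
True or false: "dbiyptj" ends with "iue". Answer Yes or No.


Input string: 'dbiyptj'
Suffix to check: 'iue'
Last 3 characters of input: 'ptj'
Match: False
Result: No


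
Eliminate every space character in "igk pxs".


Input string: 'igk pxs'
Operation: remove all spaces
Words: 'igk', 'pxs'
Join without spaces: igkpxs


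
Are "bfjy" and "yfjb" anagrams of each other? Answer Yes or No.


String 1: 'bfjy' -> sorted: 'bfjy'
String 2: 'yfjb' -> sorted: 'bfjy'
Compare sorted forms: 'bfjy' == 'bfjy'
Anagram: Yes


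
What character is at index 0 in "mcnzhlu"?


Input string: 'mcnzhlu'
Operation: get character at index 0
Index mapping: s[0]='m'
Result: 'm'


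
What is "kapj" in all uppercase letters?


Input string: 'kapj'
Operation: convert each letter to uppercase
Mapping: 'k'->'K', 'a'->'A', 'p'->'P', 'j'->'J'
Result: KAPJ


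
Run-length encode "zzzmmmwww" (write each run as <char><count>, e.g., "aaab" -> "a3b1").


Input: 'zzzmmmwww'
Operation: identify consecutive runs
Runs: 'zzz' -> z3, 'mmm' -> m3, 'www' -> w3
Encoded: z3m3w3


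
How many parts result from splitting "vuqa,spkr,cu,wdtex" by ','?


Input string: 'vuqa,spkr,cu,wdtex'
Delimiter: ','
Split result: 'vuqa', 'spkr', 'cu', 'wdtex'
Number of parts: 4


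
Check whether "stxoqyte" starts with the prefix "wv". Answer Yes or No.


Input string: 'stxoqyte'
Prefix to check: 'wv'
First 2 characters of input: 'st'
Match: False
Result: No


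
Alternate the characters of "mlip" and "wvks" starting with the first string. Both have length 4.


String 1: 'mlip'
String 2: 'wvks'
Operation: alternate characters
Pairs: 'm'+'w', 'l'+'v', 'i'+'k', 'p'+'s'
Result: mwlvikps


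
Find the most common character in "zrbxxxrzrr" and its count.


Input: 'zrbxxxrzrr'
Operation: tally each character
Counts: 'b':1, 'r':4, 'x':3, 'z':2
Maximum: 'r' appears 4 times


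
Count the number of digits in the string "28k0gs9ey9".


Input string: '28k0gs9ey9'
Operation: count digit characters (0-9)
Scan: '2'(digit), '8'(digit), 'k', '0'(digit), 'g', 's', '9'(digit), 'e', 'y', '9'(digit)
Digits found: 5
Result: 5


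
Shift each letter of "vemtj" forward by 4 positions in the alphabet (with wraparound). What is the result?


Input: 'vemtj', shift = 4
Operation: for each letter, (position + 4) mod 26
Mapping: 'v'(21+4=25)->'z', 'e'(4+4=8)->'i', 'm'(12+4=16)->'q', 't'(19+4=23)->'x', 'j'(9+4=13)->'n'
Result: ziqxn


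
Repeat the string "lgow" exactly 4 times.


Input string: 'lgow'
Operation: repeat 4 times
Concatenation: 'lgow' + 'lgow' + 'lgow' + 'lgow'
Result: lgowlgowlgowlgow


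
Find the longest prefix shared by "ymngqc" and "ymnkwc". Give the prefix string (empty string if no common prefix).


String 1: 'ymngqc'
String 2: 'ymnkwc'
Compare position by position:
pos 0: 'y' vs 'y' match
pos 1: 'm' vs 'm' match
pos 2: 'n' vs 'n' match
pos 3: 'g' vs 'k' differ -> stop
Longest common prefix: "ymn" (length 3)


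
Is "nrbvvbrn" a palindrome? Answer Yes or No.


Input string: 'nrbvvbrn'
Reversed: 'nrbvvbrn'
Compare pairs: s[0]='n' vs s[7]='n' (match), s[1]='r' vs s[6]='r' (match), s[2]='b' vs s[5]='b' (match), s[3]='v' vs s[4]='v' (match)
Palindrome: Yes


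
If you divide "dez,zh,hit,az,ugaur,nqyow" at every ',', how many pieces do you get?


Input string: 'dez,zh,hit,az,ugaur,nqyow'
Delimiter: ','
Split result: 'dez', 'zh', 'hit', 'az', 'ugaur', 'nqyow'
Number of parts: 6


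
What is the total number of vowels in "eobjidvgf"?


Input string: 'eobjidvgf'
Operation: count vowels (a, e, i, o, u)
Scan: s[0]='e' (vowel), s[1]='o' (vowel), s[2]='b', s[3]='j', s[4]='i' (vowel), s[5]='d', s[6]='v', s[7]='g', s[8]='f'
Vowels found: 3
Result: 3


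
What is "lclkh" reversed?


Input string: 'lclkh'
Operation: reverse character order
Original order: 'l' -> 'c' -> 'l' -> 'k' -> 'h'
Reversed order: 'h' -> 'k' -> 'l' -> 'c' -> 'l'
Result: hklcl


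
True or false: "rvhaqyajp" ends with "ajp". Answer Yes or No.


Input string: 'rvhaqyajp'
Suffix to check: 'ajp'
Last 3 characters of input: 'ajp'
Match: True
Result: Yes


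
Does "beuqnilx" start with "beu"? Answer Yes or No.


Input string: 'beuqnilx'
Prefix to check: 'beu'
First 3 characters of input: 'beu'
Match: True
Result: Yes


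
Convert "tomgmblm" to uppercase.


Input string: 'tomgmblm'
Operation: convert each letter to uppercase
Mapping: 't'->'T', 'o'->'O', 'm'->'M', 'g'->'G', 'm'->'M', 'b'->'B', 'l'->'L', 'm'->'M'
Result: TOMGMBLM


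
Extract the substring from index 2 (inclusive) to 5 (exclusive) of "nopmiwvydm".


Input string: 'nopmiwvydm'
Operation: slice [2:5]
Extract characters: s[2]='p', s[3]='m', s[4]='i'
Result: pmi


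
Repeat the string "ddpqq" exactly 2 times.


Input string: 'ddpqq'
Operation: repeat 2 times
Concatenation: 'ddpqq' + 'ddpqq'
Result: ddpqqddpqq


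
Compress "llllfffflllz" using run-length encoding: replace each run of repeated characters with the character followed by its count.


Input: 'llllfffflllz'
Operation: identify consecutive runs
Runs: 'llll' -> l4, 'ffff' -> f4, 'lll' -> l3, 'z' -> z1
Encoded: l4f4l3z1


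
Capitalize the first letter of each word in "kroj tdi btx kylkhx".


Input string: 'kroj tdi btx kylkhx'
Operation: capitalize first letter of each word
Word transformations: 'kroj'->'Kroj', 'tdi'->'Tdi', 'btx'->'Btx', 'kylkhx'->'Kylkhx'
Result: Kroj Tdi Btx Kylkhx


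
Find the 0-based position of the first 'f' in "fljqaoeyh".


Input string: 'fljqaoeyh'
Target: 'f'
Scanning left to right: s[0]='f'
First match at index: 0


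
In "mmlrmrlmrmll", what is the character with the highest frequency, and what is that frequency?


Input: 'mmlrmrlmrmll'
Operation: tally each character
Counts: 'l':4, 'm':5, 'r':3
Maximum: 'm' appears 5 times


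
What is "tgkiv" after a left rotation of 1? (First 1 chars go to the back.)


Input: 'tgkiv', shift = 1
Operation: split at index 1 and swap parts
Front part s[0:1] = 't'
Back part s[1:] = 'gkiv'
Rotated = back + front = 'gkiv' + 't'
Result: gkivt


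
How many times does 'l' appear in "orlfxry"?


Input string: 'orlfxry'
Target character: 'l'
Scan each position: s[2]='l'
Matches found at indices: 2
Total: 1


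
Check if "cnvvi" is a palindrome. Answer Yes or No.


Input string: 'cnvvi'
Reversed: 'ivvnc'
Compare pairs: s[0]='c' vs s[4]='i' (mismatch), s[1]='n' vs s[3]='v' (mismatch)
Palindrome: No


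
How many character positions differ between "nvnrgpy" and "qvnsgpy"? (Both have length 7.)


String 1: 'nvnrgpy'
String 2: 'qvnsgpy'
Compare each position: pos 0: 'n'!='q', pos 1: 'v'=='v', pos 2: 'n'=='n', pos 3: 'r'!='s', pos 4: 'g'=='g', pos 5: 'p'=='p', pos 6: 'y'=='y'
Differing positions: 2
Hamming distance: 2


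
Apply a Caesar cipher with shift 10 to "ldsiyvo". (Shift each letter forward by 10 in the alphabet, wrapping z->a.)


Input: 'ldsiyvo', shift = 10
Operation: for each letter, (position + 10) mod 26
Mapping: 'l'(11+10=21)->'v', 'd'(3+10=13)->'n', 's'(18+10=28, 28 mod 26=2)->'c', 'i'(8+10=18)->'s', 'y'(24+10=34, 34 mod 26=8)->'i', 'v'(21+10=31, 31 mod 26=5)->'f', 'o'(14+10=24)->'y'
Result: vncsify


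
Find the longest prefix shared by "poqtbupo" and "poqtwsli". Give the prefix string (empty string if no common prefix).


String 1: 'poqtbupo'
String 2: 'poqtwsli'
Compare position by position:
pos 0: 'p' vs 'p' match
pos 1: 'o' vs 'o' match
pos 2: 'q' vs 'q' match
pos 3: 't' vs 't' match
pos 4: 'b' vs 'w' differ -> stop
Longest common prefix: "poqt" (length 4)


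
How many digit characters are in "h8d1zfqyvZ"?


Input string: 'h8d1zfqyvZ'
Operation: count digit characters (0-9)
Scan: 'h', '8'(digit), 'd', '1'(digit), 'z', 'f', 'q', 'y', 'v', 'Z'
Digits found: 2
Result: 2


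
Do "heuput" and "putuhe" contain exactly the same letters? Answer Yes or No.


String 1: 'heuput' -> sorted: 'ehptuu'
String 2: 'putuhe' -> sorted: 'ehptuu'
Compare sorted forms: 'ehptuu' == 'ehptuu'
Anagram: Yes


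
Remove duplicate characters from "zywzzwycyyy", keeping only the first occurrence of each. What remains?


Input: 'zywzzwycyyy'
Operation: keep first occurrence of each character
Scan: s[0]='z' new -> keep; s[1]='y' new -> keep; s[2]='w' new -> keep; s[3]='z' seen -> skip; s[4]='z' seen -> skip; s[5]='w' seen -> skip; s[6]='y' seen -> skip; s[7]='c' new -> keep; s[8]='y' seen -> skip; s[9]='y' seen -> skip; s[10]='y' seen -> skip
Result: zywc


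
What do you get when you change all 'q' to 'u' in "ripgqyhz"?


Input string: 'ripgqyhz'
Operation: replace 'q' with 'u'
Positions of 'q': 4
After replacement: ripguyhz


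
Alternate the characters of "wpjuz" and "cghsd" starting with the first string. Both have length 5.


String 1: 'wpjuz'
String 2: 'cghsd'
Operation: alternate characters
Pairs: 'w'+'c', 'p'+'g', 'j'+'h', 'u'+'s', 'z'+'d'
Result: wcpgjhuszd


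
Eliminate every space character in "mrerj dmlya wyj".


Input string: 'mrerj dmlya wyj'
Operation: remove all spaces
Words: 'mrerj', 'dmlya', 'wyj'
Join without spaces: mrerjdmlyawyj


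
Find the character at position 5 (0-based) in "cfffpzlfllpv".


Input string: 'cfffpzlfllpv'
Operation: get character at index 5
Index mapping: s[0]='c', s[1]='f', s[2]='f', s[3]='f', s[4]='p', s[5]='z'
Result: 'z'


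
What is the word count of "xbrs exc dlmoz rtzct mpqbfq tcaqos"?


Input string: 'xbrs exc dlmoz rtzct mpqbfq tcaqos'
Operation: split by spaces
Words found: 'xbrs', 'exc', 'dlmoz', 'rtzct', 'mpqbfq', 'tcaqos'
Word count: 6


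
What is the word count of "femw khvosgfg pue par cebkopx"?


Input string: 'femw khvosgfg pue par cebkopx'
Operation: split by spaces
Words found: 'femw', 'khvosgfg', 'pue', 'par', 'cebkopx'
Word count: 5


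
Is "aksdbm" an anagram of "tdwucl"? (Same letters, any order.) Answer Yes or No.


String 1: 'tdwucl' -> sorted: 'cdltuw'
String 2: 'aksdbm' -> sorted: 'abdkms'
Compare sorted forms: 'cdltuw' != 'abdkms'
Anagram: No


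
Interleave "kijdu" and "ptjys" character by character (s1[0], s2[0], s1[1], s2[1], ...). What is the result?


String 1: 'kijdu'
String 2: 'ptjys'
Operation: alternate characters
Pairs: 'k'+'p', 'i'+'t', 'j'+'j', 'd'+'y', 'u'+'s'
Result: kpitjjdyus


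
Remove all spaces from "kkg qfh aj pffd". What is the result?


Input string: 'kkg qfh aj pffd'
Operation: remove all spaces
Words: 'kkg', 'qfh', 'aj', 'pffd'
Join without spaces: kkgqfhajpffd


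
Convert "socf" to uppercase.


Input string: 'socf'
Operation: convert each letter to uppercase
Mapping: 's'->'S', 'o'->'O', 'c'->'C', 'f'->'F'
Result: SOCF


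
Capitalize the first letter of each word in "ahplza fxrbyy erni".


Input string: 'ahplza fxrbyy erni'
Operation: capitalize first letter of each word
Word transformations: 'ahplza'->'Ahplza', 'fxrbyy'->'Fxrbyy', 'erni'->'Erni'
Result: Ahplza Fxrbyy Erni


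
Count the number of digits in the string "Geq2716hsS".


Input string: 'Geq2716hsS'
Operation: count digit characters (0-9)
Scan: 'G', 'e', 'q', '2'(digit), '7'(digit), '1'(digit), '6'(digit), 'h', 's', 'S'
Digits found: 4
Result: 4


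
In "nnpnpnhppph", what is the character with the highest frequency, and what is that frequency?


Input: 'nnpnpnhppph'
Operation: tally each character
Counts: 'h':2, 'n':4, 'p':5
Maximum: 'p' appears 5 times


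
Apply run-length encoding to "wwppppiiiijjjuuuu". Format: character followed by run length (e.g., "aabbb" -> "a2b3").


Input: 'wwppppiiiijjjuuuu'
Operation: identify consecutive runs
Runs: 'ww' -> w2, 'pppp' -> p4, 'iiii' -> i4, 'jjj' -> j3, 'uuuu' -> u4
Encoded: w2p4i4j3u4


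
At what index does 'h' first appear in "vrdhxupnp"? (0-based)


Input string: 'vrdhxupnp'
Target: 'h'
Scanning left to right: s[0]='v', s[1]='r', s[2]='d', s[3]='h'
First match at index: 3


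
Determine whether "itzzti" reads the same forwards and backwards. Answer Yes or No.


Input string: 'itzzti'
Reversed: 'itzzti'
Compare pairs: s[0]='i' vs s[5]='i' (match), s[1]='t' vs s[4]='t' (match), s[2]='z' vs s[3]='z' (match)
Palindrome: Yes


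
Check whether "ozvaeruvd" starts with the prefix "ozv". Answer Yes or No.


Input string: 'ozvaeruvd'
Prefix to check: 'ozv'
First 3 characters of input: 'ozv'
Match: True
Result: Yes


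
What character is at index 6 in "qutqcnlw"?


Input string: 'qutqcnlw'
Operation: get character at index 6
Index mapping: s[0]='q', s[1]='u', s[2]='t', s[3]='q', s[4]='c', s[5]='n', s[6]='l'
Result: 'l'


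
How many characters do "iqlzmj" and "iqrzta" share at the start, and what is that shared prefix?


String 1: 'iqlzmj'
String 2: 'iqrzta'
Compare position by position:
pos 0: 'i' vs 'i' match
pos 1: 'q' vs 'q' match
pos 2: 'l' vs 'r' differ -> stop
Longest common prefix: "iq" (length 2)


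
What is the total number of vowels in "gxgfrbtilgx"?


Input string: 'gxgfrbtilgx'
Operation: count vowels (a, e, i, o, u)
Scan: s[0]='g', s[1]='x', s[2]='g', s[3]='f', s[4]='r', s[5]='b', s[6]='t', s[7]='i' (vowel), s[8]='l', s[9]='g', s[10]='x'
Vowels found: 1
Result: 1


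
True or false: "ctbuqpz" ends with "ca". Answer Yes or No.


Input string: 'ctbuqpz'
Suffix to check: 'ca'
Last 2 characters of input: 'pz'
Match: False
Result: No


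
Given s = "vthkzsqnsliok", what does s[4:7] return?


Input string: 'vthkzsqnsliok'
Operation: slice [4:7]
Extract characters: s[4]='z', s[5]='s', s[6]='q'
Result: zsq


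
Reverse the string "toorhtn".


Input string: 'toorhtn'
Operation: reverse character order
Original order: 't' -> 'o' -> 'o' -> 'r' -> 'h' -> 't' -> 'n'
Reversed order: 'n' -> 't' -> 'h' -> 'r' -> 'o' -> 'o' -> 't'
Result: nthroot


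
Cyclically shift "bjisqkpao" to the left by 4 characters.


Input: 'bjisqkpao', shift = 4
Operation: split at index 4 and swap parts
Front part s[0:4] = 'bjis'
Back part s[4:] = 'qkpao'
Rotated = back + front = 'qkpao' + 'bjis'
Result: qkpaobjis


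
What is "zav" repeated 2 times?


Input string: 'zav'
Operation: repeat 2 times
Concatenation: 'zav' + 'zav'
Result: zavzav


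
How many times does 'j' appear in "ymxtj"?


Input string: 'ymxtj'
Target character: 'j'
Scan each position: s[4]='j'
Matches found at indices: 4
Total: 1


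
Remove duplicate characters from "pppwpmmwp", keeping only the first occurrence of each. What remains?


Input: 'pppwpmmwp'
Operation: keep first occurrence of each character
Scan: s[0]='p' new -> keep; s[1]='p' seen -> skip; s[2]='p' seen -> skip; s[3]='w' new -> keep; s[4]='p' seen -> skip; s[5]='m' new -> keep; s[6]='m' seen -> skip; s[7]='w' seen -> skip; s[8]='p' seen -> skip
Result: pwm


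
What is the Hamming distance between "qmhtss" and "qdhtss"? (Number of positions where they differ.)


String 1: 'qmhtss'
String 2: 'qdhtss'
Compare each position: pos 0: 'q'=='q', pos 1: 'm'!='d', pos 2: 'h'=='h', pos 3: 't'=='t', pos 4: 's'=='s', pos 5: 's'=='s'
Differing positions: 1
Hamming distance: 1


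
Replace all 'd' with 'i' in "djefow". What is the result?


Input string: 'djefow'
Operation: replace 'd' with 'i'
Positions of 'd': 0
After replacement: ijefow


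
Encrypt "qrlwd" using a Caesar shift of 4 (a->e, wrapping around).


Input: 'qrlwd', shift = 4
Operation: for each letter, (position + 4) mod 26
Mapping: 'q'(16+4=20)->'u', 'r'(17+4=21)->'v', 'l'(11+4=15)->'p', 'w'(22+4=26, 26 mod 26=0)->'a', 'd'(3+4=7)->'h'
Result: uvpah


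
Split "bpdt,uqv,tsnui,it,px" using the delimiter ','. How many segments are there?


Input string: 'bpdt,uqv,tsnui,it,px'
Delimiter: ','
Split result: 'bpdt', 'uqv', 'tsnui', 'it', 'px'
Number of parts: 5


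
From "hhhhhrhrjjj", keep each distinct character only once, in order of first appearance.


Input: 'hhhhhrhrjjj'
Operation: keep first occurrence of each character
Scan: s[0]='h' new -> keep; s[1]='h' seen -> skip; s[2]='h' seen -> skip; s[3]='h' seen -> skip; s[4]='h' seen -> skip; s[5]='r' new -> keep; s[6]='h' seen -> skip; s[7]='r' seen -> skip; s[8]='j' new -> keep; s[9]='j' seen -> skip; s[10]='j' seen -> skip
Result: hrj


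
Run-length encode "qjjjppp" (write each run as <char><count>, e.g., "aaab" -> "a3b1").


Input: 'qjjjppp'
Operation: identify consecutive runs
Runs: 'q' -> q1, 'jjj' -> j3, 'ppp' -> p3
Encoded: q1j3p3


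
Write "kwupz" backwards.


Input string: 'kwupz'
Operation: reverse character order
Original order: 'k' -> 'w' -> 'u' -> 'p' -> 'z'
Reversed order: 'z' -> 'p' -> 'u' -> 'w' -> 'k'
Result: zpuwk


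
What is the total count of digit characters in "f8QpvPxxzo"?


Input string: 'f8QpvPxxzo'
Operation: count digit characters (0-9)
Scan: 'f', '8'(digit), 'Q', 'p', 'v', 'P', 'x', 'x', 'z', 'o'
Digits found: 1
Result: 1


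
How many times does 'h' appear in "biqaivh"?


Input string: 'biqaivh'
Target character: 'h'
Scan each position: s[6]='h'
Matches found at indices: 6
Total: 1


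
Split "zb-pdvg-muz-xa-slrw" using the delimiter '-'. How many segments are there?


Input string: 'zb-pdvg-muz-xa-slrw'
Delimiter: '-'
Split result: 'zb', 'pdvg', 'muz', 'xa', 'slrw'
Number of parts: 5


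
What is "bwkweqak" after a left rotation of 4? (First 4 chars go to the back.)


Input: 'bwkweqak', shift = 4
Operation: split at index 4 and swap parts
Front part s[0:4] = 'bwkw'
Back part s[4:] = 'eqak'
Rotated = back + front = 'eqak' + 'bwkw'
Result: eqakbwkw


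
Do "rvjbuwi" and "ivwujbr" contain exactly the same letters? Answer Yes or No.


String 1: 'rvjbuwi' -> sorted: 'bijruvw'
String 2: 'ivwujbr' -> sorted: 'bijruvw'
Compare sorted forms: 'bijruvw' == 'bijruvw'
Anagram: Yes


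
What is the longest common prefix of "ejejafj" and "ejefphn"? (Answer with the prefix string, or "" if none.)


String 1: 'ejejafj'
String 2: 'ejefphn'
Compare position by position:
pos 0: 'e' vs 'e' match
pos 1: 'j' vs 'j' match
pos 2: 'e' vs 'e' match
pos 3: 'j' vs 'f' differ -> stop
Longest common prefix: "eje" (length 3)


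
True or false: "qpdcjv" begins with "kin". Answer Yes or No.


Input string: 'qpdcjv'
Prefix to check: 'kin'
First 3 characters of input: 'qpd'
Match: False
Result: No


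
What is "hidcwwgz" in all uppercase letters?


Input string: 'hidcwwgz'
Operation: convert each letter to uppercase
Mapping: 'h'->'H', 'i'->'I', 'd'->'D', 'c'->'C', 'w'->'W', 'w'->'W', 'g'->'G', 'z'->'Z'
Result: HIDCWWGZ


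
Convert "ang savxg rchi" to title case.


Input string: 'ang savxg rchi'
Operation: capitalize first letter of each word
Word transformations: 'ang'->'Ang', 'savxg'->'Savxg', 'rchi'->'Rchi'
Result: Ang Savxg Rchi


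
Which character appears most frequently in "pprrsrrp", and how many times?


Input: 'pprrsrrp'
Operation: tally each character
Counts: 'p':3, 'r':4, 's':1
Maximum: 'r' appears 4 times


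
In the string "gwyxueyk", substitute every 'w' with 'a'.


Input string: 'gwyxueyk'
Operation: replace 'w' with 'a'
Positions of 'w': 1
After replacement: gayxueyk


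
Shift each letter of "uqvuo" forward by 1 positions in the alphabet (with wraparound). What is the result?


Input: 'uqvuo', shift = 1
Operation: for each letter, (position + 1) mod 26
Mapping: 'u'(20+1=21)->'v', 'q'(16+1=17)->'r', 'v'(21+1=22)->'w', 'u'(20+1=21)->'v', 'o'(14+1=15)->'p'
Result: vrwvp


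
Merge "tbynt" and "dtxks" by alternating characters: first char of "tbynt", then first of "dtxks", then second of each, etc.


String 1: 'tbynt'
String 2: 'dtxks'
Operation: alternate characters
Pairs: 't'+'d', 'b'+'t', 'y'+'x', 'n'+'k', 't'+'s'
Result: tdbtyxnkts


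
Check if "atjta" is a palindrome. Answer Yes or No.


Input string: 'atjta'
Reversed: 'atjta'
Compare pairs: s[0]='a' vs s[4]='a' (match), s[1]='t' vs s[3]='t' (match)
Palindrome: Yes


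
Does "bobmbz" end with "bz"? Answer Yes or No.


Input string: 'bobmbz'
Suffix to check: 'bz'
Last 2 characters of input: 'bz'
Match: True
Result: Yes


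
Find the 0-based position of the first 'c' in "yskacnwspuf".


Input string: 'yskacnwspuf'
Target: 'c'
Scanning left to right: s[0]='y', s[1]='s', s[2]='k', s[3]='a', s[4]='c'
First match at index: 4
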